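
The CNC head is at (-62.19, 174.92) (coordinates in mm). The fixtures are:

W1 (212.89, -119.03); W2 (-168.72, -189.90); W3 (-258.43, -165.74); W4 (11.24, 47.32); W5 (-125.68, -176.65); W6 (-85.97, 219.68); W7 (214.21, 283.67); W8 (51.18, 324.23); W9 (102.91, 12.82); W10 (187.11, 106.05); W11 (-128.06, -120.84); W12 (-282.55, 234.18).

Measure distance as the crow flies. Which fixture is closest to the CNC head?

W6

Distances from (-62.19, 174.92):
W1: √((275.08)² + (-293.95)²) = √(75669.0064 + 86406.6025) = 402.59 mm
W2: √((-106.53)² + (-364.82)²) = √(11348.6409 + 133093.6324) = 380.06 mm
W3: √((-196.24)² + (-340.66)²) = √(38510.1376 + 116049.2356) = 393.14 mm
W4: √((73.43)² + (-127.60)²) = √(5391.9649 + 16281.7600) = 147.22 mm
W5: √((-63.49)² + (-351.57)²) = √(4030.9801 + 123601.4649) = 357.26 mm
W6: √((-23.78)² + (44.76)²) = √(565.4884 + 2003.4576) = 50.68 mm
W7: √((276.40)² + (108.75)²) = √(76396.9600 + 11826.5625) = 297.02 mm
W8: √((113.37)² + (149.31)²) = √(12852.7569 + 22293.4761) = 187.47 mm
W9: √((165.10)² + (-162.10)²) = √(27258.0100 + 26276.4100) = 231.38 mm
W10: √((249.30)² + (-68.87)²) = √(62150.4900 + 4743.0769) = 258.64 mm
W11: √((-65.87)² + (-295.76)²) = √(4338.8569 + 87473.9776) = 303.01 mm
W12: √((-220.36)² + (59.26)²) = √(48558.5296 + 3511.7476) = 228.19 mm
Minimum: W6 at 50.68 mm.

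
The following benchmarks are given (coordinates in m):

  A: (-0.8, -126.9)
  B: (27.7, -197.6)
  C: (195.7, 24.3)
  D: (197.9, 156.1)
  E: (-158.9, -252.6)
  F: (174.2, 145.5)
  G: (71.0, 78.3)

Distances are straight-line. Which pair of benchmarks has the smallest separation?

D and F

Pairwise distances:
A–B: 76.2 m
A–C: 247.9 m
A–D: 345.8 m
A–E: 202.0 m
A–F: 323.8 m
A–G: 217.4 m
B–C: 278.3 m
B–D: 392.5 m
B–E: 194.5 m
B–F: 373.1 m
B–G: 279.3 m
C–D: 131.8 m
C–E: 449.9 m
C–F: 123.1 m
C–G: 135.9 m
D–E: 542.5 m
D–F: 26.0 m
D–G: 148.9 m
E–F: 519.1 m
E–G: 402.9 m
F–G: 123.2 m
Closest pair: D–F at 26.0 m.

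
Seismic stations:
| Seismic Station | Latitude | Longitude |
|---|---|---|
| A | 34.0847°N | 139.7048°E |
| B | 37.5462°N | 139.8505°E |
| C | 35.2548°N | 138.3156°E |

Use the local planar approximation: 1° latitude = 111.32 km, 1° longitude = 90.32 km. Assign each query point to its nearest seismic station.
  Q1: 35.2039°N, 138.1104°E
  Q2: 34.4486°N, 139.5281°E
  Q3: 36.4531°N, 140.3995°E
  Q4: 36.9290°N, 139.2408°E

Q1→C; Q2→A; Q3→B; Q4→B

Q1 at 35.2039°N, 138.1104°E:
  A: 190.4214 km
  B: 304.4486 km
  C: 19.3805 km
  → nearest: C (19.3805 km)
Q2 at 34.4486°N, 139.5281°E:
  A: 43.5398 km
  B: 346.0522 km
  C: 141.5891 km
  → nearest: A (43.5398 km)
Q3 at 36.4531°N, 140.3995°E:
  A: 271.0137 km
  B: 131.3990 km
  C: 230.6949 km
  → nearest: B (131.3990 km)
Q4 at 36.9290°N, 139.2408°E:
  A: 319.3889 km
  B: 88.0517 km
  C: 204.2485 km
  → nearest: B (88.0517 km)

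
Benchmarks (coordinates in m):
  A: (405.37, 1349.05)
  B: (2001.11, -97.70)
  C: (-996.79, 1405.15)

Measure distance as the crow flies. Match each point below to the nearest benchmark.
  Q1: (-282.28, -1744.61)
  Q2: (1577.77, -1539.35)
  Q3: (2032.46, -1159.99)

Q1 at (-282.28, -1744.61):
  A: √((687.65)² + (3093.66)²) = √(472862.5225 + 9570732.1956) = 3169.16 m
  B: √((2283.39)² + (1646.91)²) = √(5213869.8921 + 2712312.5481) = 2815.35 m
  C: √((-714.51)² + (3149.76)²) = √(510524.5401 + 9920988.0576) = 3229.79 m
  → nearest: B (2815.35 m)
Q2 at (1577.77, -1539.35):
  A: √((-1172.40)² + (2888.40)²) = √(1374521.7600 + 8342854.5600) = 3117.27 m
  B: √((423.34)² + (1441.65)²) = √(179216.7556 + 2078354.7225) = 1502.52 m
  C: √((-2574.56)² + (2944.50)²) = √(6628359.1936 + 8670080.2500) = 3911.32 m
  → nearest: B (1502.52 m)
Q3 at (2032.46, -1159.99):
  A: √((-1627.09)² + (2509.04)²) = √(2647421.8681 + 6295281.7216) = 2990.44 m
  B: √((-31.35)² + (1062.29)²) = √(982.8225 + 1128460.0441) = 1062.75 m
  C: √((-3029.25)² + (2565.14)²) = √(9176355.5625 + 6579943.2196) = 3969.42 m
  → nearest: B (1062.75 m)

Q1→B; Q2→B; Q3→B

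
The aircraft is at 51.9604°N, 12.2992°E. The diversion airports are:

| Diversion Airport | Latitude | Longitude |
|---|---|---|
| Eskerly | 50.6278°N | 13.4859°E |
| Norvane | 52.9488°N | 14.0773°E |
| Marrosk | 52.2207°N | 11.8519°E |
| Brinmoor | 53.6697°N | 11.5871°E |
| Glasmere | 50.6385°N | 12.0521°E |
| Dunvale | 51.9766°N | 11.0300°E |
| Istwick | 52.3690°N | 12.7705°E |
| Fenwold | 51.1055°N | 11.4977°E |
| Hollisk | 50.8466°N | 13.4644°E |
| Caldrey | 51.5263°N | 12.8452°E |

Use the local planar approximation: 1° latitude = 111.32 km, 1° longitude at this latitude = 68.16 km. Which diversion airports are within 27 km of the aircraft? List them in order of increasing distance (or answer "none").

Distances from 51.9604°N, 12.2992°E:
Eskerly: 168.9636 km
Norvane: 163.6906 km
Marrosk: 42.0614 km
Brinmoor: 196.3721 km
Glasmere: 148.1146 km
Dunvale: 86.5275 km
Istwick: 55.6853 km
Fenwold: 109.7329 km
Hollisk: 147.2434 km
Caldrey: 60.9934 km
Threshold 27 km: none within range.

none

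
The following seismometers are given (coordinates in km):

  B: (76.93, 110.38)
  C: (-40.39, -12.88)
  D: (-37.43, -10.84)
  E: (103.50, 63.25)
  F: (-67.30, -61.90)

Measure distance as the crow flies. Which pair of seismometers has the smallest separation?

Pairwise distances:
B–C: √((-117.32)² + (-123.26)²) = √(13763.9824 + 15193.0276) = 170.17 km
B–D: √((-114.36)² + (-121.22)²) = √(13078.2096 + 14694.2884) = 166.65 km
B–E: √((26.57)² + (-47.13)²) = √(705.9649 + 2221.2369) = 54.10 km
B–F: √((-144.23)² + (-172.28)²) = √(20802.2929 + 29680.3984) = 224.68 km
C–D: √((2.96)² + (2.04)²) = √(8.7616 + 4.1616) = 3.59 km
C–E: √((143.89)² + (76.13)²) = √(20704.3321 + 5795.7769) = 162.79 km
C–F: √((-26.91)² + (-49.02)²) = √(724.1481 + 2402.9604) = 55.92 km
D–E: √((140.93)² + (74.09)²) = √(19861.2649 + 5489.3281) = 159.22 km
D–F: √((-29.87)² + (-51.06)²) = √(892.2169 + 2607.1236) = 59.16 km
E–F: √((-170.80)² + (-125.15)²) = √(29172.6400 + 15662.5225) = 211.74 km
Closest pair: C–D at 3.59 km.

C and D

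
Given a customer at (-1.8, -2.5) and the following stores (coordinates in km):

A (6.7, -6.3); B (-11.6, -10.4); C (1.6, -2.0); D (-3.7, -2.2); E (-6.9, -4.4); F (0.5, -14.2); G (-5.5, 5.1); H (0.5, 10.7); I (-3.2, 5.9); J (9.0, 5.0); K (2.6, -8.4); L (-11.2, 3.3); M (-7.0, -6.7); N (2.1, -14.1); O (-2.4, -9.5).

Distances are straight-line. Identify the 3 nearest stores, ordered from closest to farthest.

Distances from (-1.8, -2.5):
A: √((8.5)² + (-3.8)²) = √(72.2500 + 14.4400) = 9.31 km
B: √((-9.8)² + (-7.9)²) = √(96.0400 + 62.4100) = 12.59 km
C: √((3.4)² + (0.5)²) = √(11.5600 + 0.2500) = 3.44 km
D: √((-1.9)² + (0.3)²) = √(3.6100 + 0.0900) = 1.92 km
E: √((-5.1)² + (-1.9)²) = √(26.0100 + 3.6100) = 5.44 km
F: √((2.3)² + (-11.7)²) = √(5.2900 + 136.8900) = 11.92 km
G: √((-3.7)² + (7.6)²) = √(13.6900 + 57.7600) = 8.45 km
H: √((2.3)² + (13.2)²) = √(5.2900 + 174.2400) = 13.40 km
I: √((-1.4)² + (8.4)²) = √(1.9600 + 70.5600) = 8.52 km
J: √((10.8)² + (7.5)²) = √(116.6400 + 56.2500) = 13.15 km
K: √((4.4)² + (-5.9)²) = √(19.3600 + 34.8100) = 7.36 km
L: √((-9.4)² + (5.8)²) = √(88.3600 + 33.6400) = 11.05 km
M: √((-5.2)² + (-4.2)²) = √(27.0400 + 17.6400) = 6.68 km
N: √((3.9)² + (-11.6)²) = √(15.2100 + 134.5600) = 12.24 km
O: √((-0.6)² + (-7.0)²) = √(0.3600 + 49.0000) = 7.03 km
Sorted: D (1.92 km) < C (3.44 km) < E (5.44 km) < M (6.68 km) < O (7.03 km) < …

D, C, E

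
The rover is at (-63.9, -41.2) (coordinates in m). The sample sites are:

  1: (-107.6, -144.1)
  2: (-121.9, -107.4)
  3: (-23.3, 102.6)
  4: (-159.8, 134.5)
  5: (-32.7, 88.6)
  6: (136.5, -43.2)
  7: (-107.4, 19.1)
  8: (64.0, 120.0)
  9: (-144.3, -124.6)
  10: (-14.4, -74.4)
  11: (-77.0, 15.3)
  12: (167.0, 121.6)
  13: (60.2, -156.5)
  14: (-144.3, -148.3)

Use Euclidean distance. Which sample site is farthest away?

Distances from (-63.9, -41.2):
1: √((-43.7)² + (-102.9)²) = √(1909.690 + 10588.410) = 111.8 m
2: √((-58.0)² + (-66.2)²) = √(3364.000 + 4382.440) = 88.0 m
3: √((40.6)² + (143.8)²) = √(1648.360 + 20678.440) = 149.4 m
4: √((-95.9)² + (175.7)²) = √(9196.810 + 30870.490) = 200.2 m
5: √((31.2)² + (129.8)²) = √(973.440 + 16848.040) = 133.5 m
6: √((200.4)² + (-2.0)²) = √(40160.160 + 4.000) = 200.4 m
7: √((-43.5)² + (60.3)²) = √(1892.250 + 3636.090) = 74.4 m
8: √((127.9)² + (161.2)²) = √(16358.410 + 25985.440) = 205.8 m
9: √((-80.4)² + (-83.4)²) = √(6464.160 + 6955.560) = 115.8 m
10: √((49.5)² + (-33.2)²) = √(2450.250 + 1102.240) = 59.6 m
11: √((-13.1)² + (56.5)²) = √(171.610 + 3192.250) = 58.0 m
12: √((230.9)² + (162.8)²) = √(53314.810 + 26503.840) = 282.5 m
13: √((124.1)² + (-115.3)²) = √(15400.810 + 13294.090) = 169.4 m
14: √((-80.4)² + (-107.1)²) = √(6464.160 + 11470.410) = 133.9 m
Maximum: 12 at 282.5 m.

12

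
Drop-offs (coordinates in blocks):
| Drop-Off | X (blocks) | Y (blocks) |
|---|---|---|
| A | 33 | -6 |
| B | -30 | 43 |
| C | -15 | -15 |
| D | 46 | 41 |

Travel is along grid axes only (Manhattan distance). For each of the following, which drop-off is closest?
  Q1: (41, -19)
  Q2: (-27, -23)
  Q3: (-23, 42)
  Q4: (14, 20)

Q1 at (41, -19):
  A: |-8| + |13| = 8 + 13 = 21 blocks
  B: |-71| + |62| = 71 + 62 = 133 blocks
  C: |-56| + |4| = 56 + 4 = 60 blocks
  D: |5| + |60| = 5 + 60 = 65 blocks
  → nearest: A (21 blocks)
Q2 at (-27, -23):
  A: |60| + |17| = 60 + 17 = 77 blocks
  B: |-3| + |66| = 3 + 66 = 69 blocks
  C: |12| + |8| = 12 + 8 = 20 blocks
  D: |73| + |64| = 73 + 64 = 137 blocks
  → nearest: C (20 blocks)
Q3 at (-23, 42):
  A: |56| + |-48| = 56 + 48 = 104 blocks
  B: |-7| + |1| = 7 + 1 = 8 blocks
  C: |8| + |-57| = 8 + 57 = 65 blocks
  D: |69| + |-1| = 69 + 1 = 70 blocks
  → nearest: B (8 blocks)
Q4 at (14, 20):
  A: |19| + |-26| = 19 + 26 = 45 blocks
  B: |-44| + |23| = 44 + 23 = 67 blocks
  C: |-29| + |-35| = 29 + 35 = 64 blocks
  D: |32| + |21| = 32 + 21 = 53 blocks
  → nearest: A (45 blocks)

Q1→A; Q2→C; Q3→B; Q4→A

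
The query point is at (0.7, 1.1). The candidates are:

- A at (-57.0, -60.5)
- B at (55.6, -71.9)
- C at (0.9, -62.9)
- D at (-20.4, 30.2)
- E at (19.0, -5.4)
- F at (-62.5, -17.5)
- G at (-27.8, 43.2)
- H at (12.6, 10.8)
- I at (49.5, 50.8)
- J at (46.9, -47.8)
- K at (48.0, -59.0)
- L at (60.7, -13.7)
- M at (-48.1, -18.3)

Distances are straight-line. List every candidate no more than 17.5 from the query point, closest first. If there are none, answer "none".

Distances from (0.7, 1.1):
A: 84.4
B: 91.3
C: 64.0
D: 35.9
E: 19.4
F: 65.9
G: 50.8
H: 15.4
I: 69.7
J: 67.3
K: 76.5
L: 61.8
M: 52.5
Threshold 17.5: H (15.4) is within range.

H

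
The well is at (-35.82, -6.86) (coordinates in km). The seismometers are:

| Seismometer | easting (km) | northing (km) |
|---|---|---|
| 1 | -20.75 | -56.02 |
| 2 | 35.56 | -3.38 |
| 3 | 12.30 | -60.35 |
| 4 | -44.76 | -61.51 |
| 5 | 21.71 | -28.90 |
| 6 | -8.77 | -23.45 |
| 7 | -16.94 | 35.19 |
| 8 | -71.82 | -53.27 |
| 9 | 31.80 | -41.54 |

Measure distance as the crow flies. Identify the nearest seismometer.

6

Distances from (-35.82, -6.86):
1: √((15.07)² + (-49.16)²) = √(227.1049 + 2416.7056) = 51.42 km
2: √((71.38)² + (3.48)²) = √(5095.1044 + 12.1104) = 71.46 km
3: √((48.12)² + (-53.49)²) = √(2315.5344 + 2861.1801) = 71.95 km
4: √((-8.94)² + (-54.65)²) = √(79.9236 + 2986.6225) = 55.38 km
5: √((57.53)² + (-22.04)²) = √(3309.7009 + 485.7616) = 61.61 km
6: √((27.05)² + (-16.59)²) = √(731.7025 + 275.2281) = 31.73 km
7: √((18.88)² + (42.05)²) = √(356.4544 + 1768.2025) = 46.09 km
8: √((-36.00)² + (-46.41)²) = √(1296.0000 + 2153.8881) = 58.74 km
9: √((67.62)² + (-34.68)²) = √(4572.4644 + 1202.7024) = 75.99 km
Minimum: 6 at 31.73 km.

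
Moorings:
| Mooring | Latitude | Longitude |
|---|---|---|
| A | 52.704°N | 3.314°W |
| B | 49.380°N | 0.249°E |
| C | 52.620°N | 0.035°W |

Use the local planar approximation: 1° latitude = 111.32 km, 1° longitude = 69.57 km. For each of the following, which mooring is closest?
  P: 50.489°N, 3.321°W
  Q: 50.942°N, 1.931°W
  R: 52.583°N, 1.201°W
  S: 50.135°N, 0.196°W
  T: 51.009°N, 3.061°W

P→A; Q→A; R→C; S→B; T→A

P at 50.489°N, 3.321°W:
  A: 246.574 km
  B: 277.355 km
  C: 329.448 km
  → nearest: A (246.574 km)
Q at 50.942°N, 1.931°W:
  A: 218.473 km
  B: 230.730 km
  C: 228.673 km
  → nearest: A (218.473 km)
R at 52.583°N, 1.201°W:
  A: 147.617 km
  B: 370.553 km
  C: 81.223 km
  → nearest: C (81.223 km)
S at 50.135°N, 0.196°W:
  A: 358.942 km
  B: 89.567 km
  C: 276.857 km
  → nearest: B (89.567 km)
T at 51.009°N, 3.061°W:
  A: 189.507 km
  B: 293.107 km
  C: 276.550 km
  → nearest: A (189.507 km)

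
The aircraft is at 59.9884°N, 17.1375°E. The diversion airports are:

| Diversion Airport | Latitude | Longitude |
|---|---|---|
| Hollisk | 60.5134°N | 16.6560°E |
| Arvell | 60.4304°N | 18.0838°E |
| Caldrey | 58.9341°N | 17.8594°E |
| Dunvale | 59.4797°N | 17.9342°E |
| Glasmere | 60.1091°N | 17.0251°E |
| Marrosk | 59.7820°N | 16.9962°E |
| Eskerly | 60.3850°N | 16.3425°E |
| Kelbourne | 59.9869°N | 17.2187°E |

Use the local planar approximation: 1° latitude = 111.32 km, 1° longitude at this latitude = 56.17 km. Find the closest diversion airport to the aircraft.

Kelbourne

Distances from 59.9884°N, 17.1375°E:
Hollisk: √((0.5250·111.32)² + (-0.4815·56.17)²) = √(3415.584249 + 731.478273) = 64.3977 km
Arvell: √((0.4420·111.32)² + (0.9463·56.17)²) = √(2420.978508 + 2825.312741) = 72.4313 km
Caldrey: √((-1.0543·111.32)² + (0.7219·56.17)²) = √(13774.467173 + 1644.231376) = 124.1721 km
Dunvale: √((-0.5087·111.32)² + (0.7967·56.17)²) = √(3206.785200 + 2002.619691) = 72.1762 km
Glasmere: √((0.1207·111.32)² + (-0.1124·56.17)²) = √(180.534803 + 39.860383) = 14.8457 km
Marrosk: √((-0.2064·111.32)² + (-0.1413·56.17)²) = √(527.917163 + 62.993128) = 24.3086 km
Eskerly: √((0.3966·111.32)² + (-0.7950·56.17)²) = √(1949.179410 + 1994.082422) = 62.7954 km
Kelbourne: √((-0.0015·111.32)² + (0.0812·56.17)²) = √(0.027882 + 20.802757) = 4.5641 km
Minimum: Kelbourne at 4.5641 km.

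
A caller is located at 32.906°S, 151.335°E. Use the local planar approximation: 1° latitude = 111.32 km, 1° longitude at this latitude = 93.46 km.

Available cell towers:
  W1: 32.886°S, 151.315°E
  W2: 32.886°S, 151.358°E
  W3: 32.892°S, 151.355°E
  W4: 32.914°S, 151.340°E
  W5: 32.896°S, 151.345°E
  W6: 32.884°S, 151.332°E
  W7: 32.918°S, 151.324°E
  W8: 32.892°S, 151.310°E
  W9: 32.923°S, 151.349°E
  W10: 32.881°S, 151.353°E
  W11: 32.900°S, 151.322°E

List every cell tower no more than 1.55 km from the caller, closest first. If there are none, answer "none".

Distances from 32.906°S, 151.335°E:
W1: √((0.020·111.32)² + (-0.020·93.46)²) = √(4.95686 + 3.49391) = 2.907 km
W2: √((0.020·111.32)² + (0.023·93.46)²) = √(4.95686 + 4.62069) = 3.095 km
W3: √((0.014·111.32)² + (0.020·93.46)²) = √(2.42886 + 3.49391) = 2.434 km
W4: √((-0.008·111.32)² + (0.005·93.46)²) = √(0.79310 + 0.21837) = 1.006 km
W5: √((0.010·111.32)² + (0.010·93.46)²) = √(1.23921 + 0.87348) = 1.454 km
W6: √((0.022·111.32)² + (-0.003·93.46)²) = √(5.99780 + 0.07861) = 2.465 km
W7: √((-0.012·111.32)² + (-0.011·93.46)²) = √(1.78447 + 1.05691) = 1.686 km
W8: √((0.014·111.32)² + (-0.025·93.46)²) = √(2.42886 + 5.45923) = 2.809 km
W9: √((-0.017·111.32)² + (0.014·93.46)²) = √(3.58133 + 1.71202) = 2.301 km
W10: √((0.025·111.32)² + (0.018·93.46)²) = √(7.74509 + 2.83007) = 3.252 km
W11: √((0.006·111.32)² + (-0.013·93.46)²) = √(0.44612 + 1.47618) = 1.386 km
Threshold 1.55 km: W4 (1.006 km), W11 (1.386 km), W5 (1.454 km) are within range.

W4, W11, W5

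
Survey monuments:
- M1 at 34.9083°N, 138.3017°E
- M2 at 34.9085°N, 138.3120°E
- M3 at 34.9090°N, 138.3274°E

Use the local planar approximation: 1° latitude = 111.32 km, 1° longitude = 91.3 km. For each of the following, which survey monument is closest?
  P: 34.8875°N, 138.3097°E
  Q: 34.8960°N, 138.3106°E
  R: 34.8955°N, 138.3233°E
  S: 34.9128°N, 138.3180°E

P→M2; Q→M2; R→M3; S→M2

P at 34.8875°N, 138.3097°E:
  M1: √((0.0208·111.32)² + (-0.0080·91.3)²) = √(5.361336 + 0.533484) = 2.4279 km
  M2: √((0.0210·111.32)² + (0.0023·91.3)²) = √(5.464935 + 0.044096) = 2.3471 km
  M3: √((0.0215·111.32)² + (0.0177·91.3)²) = √(5.728268 + 2.611488) = 2.8879 km
  → nearest: M2 (2.3471 km)
Q at 34.8960°N, 138.3106°E:
  M1: √((0.0123·111.32)² + (-0.0089·91.3)²) = √(1.874807 + 0.660270) = 1.5922 km
  M2: √((0.0125·111.32)² + (0.0014·91.3)²) = √(1.936272 + 0.016338) = 1.3974 km
  M3: √((0.0130·111.32)² + (0.0168·91.3)²) = √(2.094272 + 2.352665) = 2.1088 km
  → nearest: M2 (1.3974 km)
R at 34.8955°N, 138.3233°E:
  M1: √((0.0128·111.32)² + (-0.0216·91.3)²) = √(2.030329 + 3.889100) = 2.4330 km
  M2: √((0.0130·111.32)² + (-0.0113·91.3)²) = √(2.094272 + 1.064384) = 1.7773 km
  M3: √((0.0135·111.32)² + (0.0041·91.3)²) = √(2.258468 + 0.140123) = 1.5487 km
  → nearest: M3 (1.5487 km)
S at 34.9128°N, 138.3180°E:
  M1: √((-0.0045·111.32)² + (-0.0163·91.3)²) = √(0.250941 + 2.214709) = 1.5702 km
  M2: √((-0.0043·111.32)² + (-0.0060·91.3)²) = √(0.229131 + 0.300085) = 0.7275 km
  M3: √((-0.0038·111.32)² + (0.0094·91.3)²) = √(0.178943 + 0.736542) = 0.9568 km
  → nearest: M2 (0.7275 km)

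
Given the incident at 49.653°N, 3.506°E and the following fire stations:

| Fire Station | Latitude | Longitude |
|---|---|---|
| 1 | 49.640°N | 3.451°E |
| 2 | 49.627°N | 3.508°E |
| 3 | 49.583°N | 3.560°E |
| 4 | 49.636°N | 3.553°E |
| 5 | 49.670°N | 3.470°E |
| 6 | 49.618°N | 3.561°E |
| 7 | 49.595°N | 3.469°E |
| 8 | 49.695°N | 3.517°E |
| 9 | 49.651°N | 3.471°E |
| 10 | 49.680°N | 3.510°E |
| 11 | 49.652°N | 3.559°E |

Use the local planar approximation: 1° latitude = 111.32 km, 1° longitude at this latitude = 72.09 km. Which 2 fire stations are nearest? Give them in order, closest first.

Distances from 49.653°N, 3.506°E:
1: 4.221 km
2: 2.898 km
3: 8.711 km
4: 3.881 km
5: 3.212 km
6: 5.559 km
7: 6.986 km
8: 4.742 km
9: 2.533 km
10: 3.019 km
11: 3.822 km
Sorted: 9 (2.533 km) < 2 (2.898 km) < 10 (3.019 km) < 5 (3.212 km) < …

9, 2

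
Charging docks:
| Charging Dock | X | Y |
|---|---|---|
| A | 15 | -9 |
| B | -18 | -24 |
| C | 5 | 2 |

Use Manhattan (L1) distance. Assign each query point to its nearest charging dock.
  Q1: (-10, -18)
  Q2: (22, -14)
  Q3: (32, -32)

Q1→B; Q2→A; Q3→A

Q1 at (-10, -18):
  A: 34
  B: 14
  C: 35
  → nearest: B (14)
Q2 at (22, -14):
  A: 12
  B: 50
  C: 33
  → nearest: A (12)
Q3 at (32, -32):
  A: 40
  B: 58
  C: 61
  → nearest: A (40)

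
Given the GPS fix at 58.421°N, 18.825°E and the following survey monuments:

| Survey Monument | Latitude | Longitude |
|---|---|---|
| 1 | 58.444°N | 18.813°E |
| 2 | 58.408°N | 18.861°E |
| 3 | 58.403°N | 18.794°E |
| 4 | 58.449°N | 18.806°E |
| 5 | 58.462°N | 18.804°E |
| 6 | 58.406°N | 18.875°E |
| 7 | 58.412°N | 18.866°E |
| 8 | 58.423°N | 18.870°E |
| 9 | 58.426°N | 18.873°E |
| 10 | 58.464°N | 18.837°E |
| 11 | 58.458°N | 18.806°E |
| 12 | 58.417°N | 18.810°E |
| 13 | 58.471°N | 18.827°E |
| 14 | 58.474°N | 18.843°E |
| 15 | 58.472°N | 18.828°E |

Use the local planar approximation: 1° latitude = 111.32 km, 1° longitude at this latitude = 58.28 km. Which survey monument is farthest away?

14

Distances from 58.421°N, 18.825°E:
1: 2.654 km
2: 2.549 km
3: 2.698 km
4: 3.308 km
5: 4.725 km
6: 3.359 km
7: 2.591 km
8: 2.632 km
9: 2.852 km
10: 4.838 km
11: 4.265 km
12: 0.981 km
13: 5.567 km
14: 5.992 km
15: 5.680 km
Maximum: 14 at 5.992 km.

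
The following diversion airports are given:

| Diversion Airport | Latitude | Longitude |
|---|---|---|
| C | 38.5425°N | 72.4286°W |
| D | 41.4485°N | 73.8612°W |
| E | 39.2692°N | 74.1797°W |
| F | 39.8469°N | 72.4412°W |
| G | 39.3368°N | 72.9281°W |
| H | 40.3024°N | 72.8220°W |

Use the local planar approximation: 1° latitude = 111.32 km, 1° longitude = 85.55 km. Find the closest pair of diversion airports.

F and H

Pairwise distances:
F–H: 60.2695 km
F–G: 70.4240 km
C–G: 98.2059 km
E–G: 107.3385 km
G–H: 107.8732 km
C–F: 145.2098 km
D–H: 155.5040 km
E–F: 162.0368 km
E–H: 163.4618 km
C–E: 170.2534 km
C–H: 198.7818 km
D–F: 215.7429 km
D–E: 244.1250 km
D–G: 248.2585 km
C–D: 345.9340 km
Closest pair: F–H at 60.2695 km.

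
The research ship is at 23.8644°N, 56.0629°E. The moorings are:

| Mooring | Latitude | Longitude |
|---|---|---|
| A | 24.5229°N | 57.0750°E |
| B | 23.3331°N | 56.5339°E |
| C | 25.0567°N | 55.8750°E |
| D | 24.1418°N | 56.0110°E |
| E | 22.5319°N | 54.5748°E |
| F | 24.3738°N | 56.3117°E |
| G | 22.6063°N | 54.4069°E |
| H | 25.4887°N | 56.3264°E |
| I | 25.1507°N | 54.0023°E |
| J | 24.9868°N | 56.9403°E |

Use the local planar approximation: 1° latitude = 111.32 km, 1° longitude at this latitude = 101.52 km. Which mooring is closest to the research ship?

D

Distances from 23.8644°N, 56.0629°E:
A: √((0.6585·111.32)² + (1.0121·101.52)²) = √(5373.508670 + 10557.232059) = 126.2170 km
B: √((-0.5313·111.32)² + (0.4710·101.52)²) = √(3498.050115 + 2286.362205) = 76.0553 km
C: √((1.1923·111.32)² + (-0.1879·101.52)²) = √(17616.412995 + 363.878821) = 134.0906 km
D: √((0.2774·111.32)² + (-0.0519·101.52)²) = √(953.584776 + 27.761181) = 31.3264 km
E: √((-1.3325·111.32)² + (-1.4881·101.52)²) = √(22002.945889 + 22822.722595) = 211.7207 km
F: √((0.5094·111.32)² + (0.2488·101.52)²) = √(3215.616708 + 637.975455) = 62.0773 km
G: √((-1.2581·111.32)² + (-1.6560·101.52)²) = √(19614.476432 + 28263.366037) = 218.8101 km
H: √((1.6243·111.32)² + (0.2635·101.52)²) = √(32694.814973 + 715.590320) = 182.7851 km
I: √((1.2863·111.32)² + (-2.0606·101.52)²) = √(20503.638425 + 43761.339723) = 253.5054 km
J: √((1.1224·111.32)² + (0.8774·101.52)²) = √(15611.394963 + 7934.114768) = 153.4455 km
Minimum: D at 31.3264 km.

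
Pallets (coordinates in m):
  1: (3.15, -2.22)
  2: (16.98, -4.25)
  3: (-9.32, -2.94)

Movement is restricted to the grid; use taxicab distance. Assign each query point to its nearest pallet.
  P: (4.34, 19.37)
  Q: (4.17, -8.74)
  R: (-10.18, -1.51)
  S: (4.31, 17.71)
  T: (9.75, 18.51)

P→1; Q→1; R→3; S→1; T→1

P at (4.34, 19.37):
  1: |-1.19| + |-21.59| = 1.19 + 21.59 = 22.78 m
  2: |12.64| + |-23.62| = 12.64 + 23.62 = 36.26 m
  3: |-13.66| + |-22.31| = 13.66 + 22.31 = 35.97 m
  → nearest: 1 (22.78 m)
Q at (4.17, -8.74):
  1: |-1.02| + |6.52| = 1.02 + 6.52 = 7.54 m
  2: |12.81| + |4.49| = 12.81 + 4.49 = 17.30 m
  3: |-13.49| + |5.80| = 13.49 + 5.80 = 19.29 m
  → nearest: 1 (7.54 m)
R at (-10.18, -1.51):
  1: |13.33| + |-0.71| = 13.33 + 0.71 = 14.04 m
  2: |27.16| + |-2.74| = 27.16 + 2.74 = 29.90 m
  3: |0.86| + |-1.43| = 0.86 + 1.43 = 2.29 m
  → nearest: 3 (2.29 m)
S at (4.31, 17.71):
  1: |-1.16| + |-19.93| = 1.16 + 19.93 = 21.09 m
  2: |12.67| + |-21.96| = 12.67 + 21.96 = 34.63 m
  3: |-13.63| + |-20.65| = 13.63 + 20.65 = 34.28 m
  → nearest: 1 (21.09 m)
T at (9.75, 18.51):
  1: |-6.60| + |-20.73| = 6.60 + 20.73 = 27.33 m
  2: |7.23| + |-22.76| = 7.23 + 22.76 = 29.99 m
  3: |-19.07| + |-21.45| = 19.07 + 21.45 = 40.52 m
  → nearest: 1 (27.33 m)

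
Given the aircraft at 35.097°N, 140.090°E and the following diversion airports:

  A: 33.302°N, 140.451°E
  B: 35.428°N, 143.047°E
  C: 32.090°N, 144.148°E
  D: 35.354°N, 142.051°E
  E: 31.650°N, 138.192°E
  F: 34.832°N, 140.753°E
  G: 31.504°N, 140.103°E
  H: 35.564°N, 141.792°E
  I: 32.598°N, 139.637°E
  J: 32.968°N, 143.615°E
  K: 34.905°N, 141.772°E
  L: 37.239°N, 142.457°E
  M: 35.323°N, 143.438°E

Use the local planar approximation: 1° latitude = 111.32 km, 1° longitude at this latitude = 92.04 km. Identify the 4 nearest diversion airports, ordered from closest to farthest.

F, K, H, D

Distances from 35.097°N, 140.090°E:
A: 202.563 km
B: 274.645 km
C: 501.549 km
D: 182.744 km
E: 421.614 km
F: 67.779 km
G: 399.975 km
H: 165.053 km
I: 281.296 km
J: 401.785 km
K: 156.280 km
L: 322.985 km
M: 309.175 km
Sorted: F (67.779 km) < K (156.280 km) < H (165.053 km) < D (182.744 km) < A (202.563 km) < B (274.645 km) < …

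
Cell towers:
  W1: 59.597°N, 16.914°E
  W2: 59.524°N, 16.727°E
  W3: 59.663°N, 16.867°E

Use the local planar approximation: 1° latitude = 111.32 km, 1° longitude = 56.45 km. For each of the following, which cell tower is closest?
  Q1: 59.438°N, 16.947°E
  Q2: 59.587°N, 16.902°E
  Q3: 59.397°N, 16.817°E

Q1→W2; Q2→W1; Q3→W2

Q1 at 59.438°N, 16.947°E:
  W1: 17.798 km
  W2: 15.681 km
  W3: 25.451 km
  → nearest: W2 (15.681 km)
Q2 at 59.587°N, 16.902°E:
  W1: 1.303 km
  W2: 12.115 km
  W3: 8.688 km
  → nearest: W1 (1.303 km)
Q3 at 59.397°N, 16.817°E:
  W1: 22.927 km
  W2: 15.023 km
  W3: 29.745 km
  → nearest: W2 (15.023 km)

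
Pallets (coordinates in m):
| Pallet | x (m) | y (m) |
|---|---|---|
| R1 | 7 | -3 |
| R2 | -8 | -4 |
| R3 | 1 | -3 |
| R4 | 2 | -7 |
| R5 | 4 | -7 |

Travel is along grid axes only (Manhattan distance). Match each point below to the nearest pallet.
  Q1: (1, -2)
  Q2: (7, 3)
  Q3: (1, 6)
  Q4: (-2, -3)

Q1→R3; Q2→R1; Q3→R3; Q4→R3

Q1 at (1, -2):
  R1: |6| + |-1| = 6 + 1 = 7 m
  R2: |-9| + |-2| = 9 + 2 = 11 m
  R3: |0| + |-1| = 0 + 1 = 1 m
  R4: |1| + |-5| = 1 + 5 = 6 m
  R5: |3| + |-5| = 3 + 5 = 8 m
  → nearest: R3 (1 m)
Q2 at (7, 3):
  R1: |0| + |-6| = 0 + 6 = 6 m
  R2: |-15| + |-7| = 15 + 7 = 22 m
  R3: |-6| + |-6| = 6 + 6 = 12 m
  R4: |-5| + |-10| = 5 + 10 = 15 m
  R5: |-3| + |-10| = 3 + 10 = 13 m
  → nearest: R1 (6 m)
Q3 at (1, 6):
  R1: |6| + |-9| = 6 + 9 = 15 m
  R2: |-9| + |-10| = 9 + 10 = 19 m
  R3: |0| + |-9| = 0 + 9 = 9 m
  R4: |1| + |-13| = 1 + 13 = 14 m
  R5: |3| + |-13| = 3 + 13 = 16 m
  → nearest: R3 (9 m)
Q4 at (-2, -3):
  R1: |9| + |0| = 9 + 0 = 9 m
  R2: |-6| + |-1| = 6 + 1 = 7 m
  R3: |3| + |0| = 3 + 0 = 3 m
  R4: |4| + |-4| = 4 + 4 = 8 m
  R5: |6| + |-4| = 6 + 4 = 10 m
  → nearest: R3 (3 m)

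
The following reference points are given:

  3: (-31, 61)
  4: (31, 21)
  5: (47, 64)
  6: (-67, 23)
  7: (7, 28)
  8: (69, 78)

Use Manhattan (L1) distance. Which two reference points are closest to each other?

Pairwise distances:
3–4: |62| + |-40| = 62 + 40 = 102
3–5: |78| + |3| = 78 + 3 = 81
3–6: |-36| + |-38| = 36 + 38 = 74
3–7: |38| + |-33| = 38 + 33 = 71
3–8: |100| + |17| = 100 + 17 = 117
4–5: |16| + |43| = 16 + 43 = 59
4–6: |-98| + |2| = 98 + 2 = 100
4–7: |-24| + |7| = 24 + 7 = 31
4–8: |38| + |57| = 38 + 57 = 95
5–6: |-114| + |-41| = 114 + 41 = 155
5–7: |-40| + |-36| = 40 + 36 = 76
5–8: |22| + |14| = 22 + 14 = 36
6–7: |74| + |5| = 74 + 5 = 79
6–8: |136| + |55| = 136 + 55 = 191
7–8: |62| + |50| = 62 + 50 = 112
Closest pair: 4–7 at 31.

4 and 7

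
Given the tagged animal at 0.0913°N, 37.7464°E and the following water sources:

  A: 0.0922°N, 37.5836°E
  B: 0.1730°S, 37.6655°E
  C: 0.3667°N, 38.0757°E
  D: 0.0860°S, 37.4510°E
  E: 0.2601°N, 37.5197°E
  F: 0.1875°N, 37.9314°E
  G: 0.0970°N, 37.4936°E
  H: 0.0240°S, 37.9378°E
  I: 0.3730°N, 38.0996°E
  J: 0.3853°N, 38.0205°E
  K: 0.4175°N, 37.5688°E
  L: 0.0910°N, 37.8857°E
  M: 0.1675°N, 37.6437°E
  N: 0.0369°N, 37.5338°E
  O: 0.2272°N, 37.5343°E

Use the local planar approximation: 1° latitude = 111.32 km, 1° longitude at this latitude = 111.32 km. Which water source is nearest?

M

Distances from 0.0913°N, 37.7464°E:
A: 18.1232 km
B: 30.7693 km
C: 47.7878 km
D: 38.3524 km
E: 31.4637 km
F: 23.2121 km
G: 28.1488 km
H: 24.8740 km
I: 50.2921 km
J: 44.7455 km
K: 41.3458 km
L: 15.5069 km
M: 14.2358 km
N: 24.4291 km
O: 28.0419 km
Minimum: M at 14.2358 km.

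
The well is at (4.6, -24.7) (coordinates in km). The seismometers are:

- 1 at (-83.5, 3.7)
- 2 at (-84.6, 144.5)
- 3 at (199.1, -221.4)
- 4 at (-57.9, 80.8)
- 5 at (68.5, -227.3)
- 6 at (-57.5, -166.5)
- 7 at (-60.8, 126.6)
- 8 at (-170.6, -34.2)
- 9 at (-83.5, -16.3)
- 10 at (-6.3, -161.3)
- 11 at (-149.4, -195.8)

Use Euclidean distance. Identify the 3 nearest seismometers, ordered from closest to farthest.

9, 1, 4

Distances from (4.6, -24.7):
1: √((-88.1)² + (28.4)²) = √(7761.610 + 806.560) = 92.6 km
2: √((-89.2)² + (169.2)²) = √(7956.640 + 28628.640) = 191.3 km
3: √((194.5)² + (-196.7)²) = √(37830.250 + 38690.890) = 276.6 km
4: √((-62.5)² + (105.5)²) = √(3906.250 + 11130.250) = 122.6 km
5: √((63.9)² + (-202.6)²) = √(4083.210 + 41046.760) = 212.4 km
6: √((-62.1)² + (-141.8)²) = √(3856.410 + 20107.240) = 154.8 km
7: √((-65.4)² + (151.3)²) = √(4277.160 + 22891.690) = 164.8 km
8: √((-175.2)² + (-9.5)²) = √(30695.040 + 90.250) = 175.5 km
9: √((-88.1)² + (8.4)²) = √(7761.610 + 70.560) = 88.5 km
10: √((-10.9)² + (-136.6)²) = √(118.810 + 18659.560) = 137.0 km
11: √((-154.0)² + (-171.1)²) = √(23716.000 + 29275.210) = 230.2 km
Sorted: 9 (88.5 km) < 1 (92.6 km) < 4 (122.6 km) < 10 (137.0 km) < 6 (154.8 km) < …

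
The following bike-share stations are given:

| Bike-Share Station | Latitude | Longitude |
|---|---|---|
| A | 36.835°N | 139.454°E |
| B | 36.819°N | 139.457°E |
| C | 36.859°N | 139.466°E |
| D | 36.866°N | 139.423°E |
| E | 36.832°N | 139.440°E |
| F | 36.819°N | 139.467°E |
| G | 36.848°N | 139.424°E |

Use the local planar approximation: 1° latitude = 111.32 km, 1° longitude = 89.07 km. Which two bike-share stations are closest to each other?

B and F

Pairwise distances:
A–B: 1.801 km
A–C: 2.878 km
A–D: 4.420 km
A–E: 1.291 km
A–F: 2.124 km
A–G: 3.039 km
B–C: 4.524 km
B–D: 6.045 km
B–E: 2.095 km
B–F: 0.891 km
B–G: 4.366 km
C–D: 3.908 km
C–E: 3.794 km
C–F: 4.454 km
C–G: 3.936 km
D–E: 4.077 km
D–F: 6.537 km
D–G: 2.006 km
E–F: 2.807 km
E–G: 2.281 km
F–G: 5.009 km
Closest pair: B–F at 0.891 km.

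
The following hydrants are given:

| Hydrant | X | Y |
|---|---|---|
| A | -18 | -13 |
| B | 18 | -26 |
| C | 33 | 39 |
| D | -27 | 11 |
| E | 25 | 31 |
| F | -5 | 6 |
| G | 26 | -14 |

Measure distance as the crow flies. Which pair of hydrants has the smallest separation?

Pairwise distances:
A–B: √((36)² + (-13)²) = √(1296.000 + 169.000) = 38.3
A–C: √((51)² + (52)²) = √(2601.000 + 2704.000) = 72.8
A–D: √((-9)² + (24)²) = √(81.000 + 576.000) = 25.6
A–E: √((43)² + (44)²) = √(1849.000 + 1936.000) = 61.5
A–F: √((13)² + (19)²) = √(169.000 + 361.000) = 23.0
A–G: √((44)² + (-1)²) = √(1936.000 + 1.000) = 44.0
B–C: √((15)² + (65)²) = √(225.000 + 4225.000) = 66.7
B–D: √((-45)² + (37)²) = √(2025.000 + 1369.000) = 58.3
B–E: √((7)² + (57)²) = √(49.000 + 3249.000) = 57.4
B–F: √((-23)² + (32)²) = √(529.000 + 1024.000) = 39.4
B–G: √((8)² + (12)²) = √(64.000 + 144.000) = 14.4
C–D: √((-60)² + (-28)²) = √(3600.000 + 784.000) = 66.2
C–E: √((-8)² + (-8)²) = √(64.000 + 64.000) = 11.3
C–F: √((-38)² + (-33)²) = √(1444.000 + 1089.000) = 50.3
C–G: √((-7)² + (-53)²) = √(49.000 + 2809.000) = 53.5
D–E: √((52)² + (20)²) = √(2704.000 + 400.000) = 55.7
D–F: √((22)² + (-5)²) = √(484.000 + 25.000) = 22.6
D–G: √((53)² + (-25)²) = √(2809.000 + 625.000) = 58.6
E–F: √((-30)² + (-25)²) = √(900.000 + 625.000) = 39.1
E–G: √((1)² + (-45)²) = √(1.000 + 2025.000) = 45.0
F–G: √((31)² + (-20)²) = √(961.000 + 400.000) = 36.9
Closest pair: C–E at 11.3.

C and E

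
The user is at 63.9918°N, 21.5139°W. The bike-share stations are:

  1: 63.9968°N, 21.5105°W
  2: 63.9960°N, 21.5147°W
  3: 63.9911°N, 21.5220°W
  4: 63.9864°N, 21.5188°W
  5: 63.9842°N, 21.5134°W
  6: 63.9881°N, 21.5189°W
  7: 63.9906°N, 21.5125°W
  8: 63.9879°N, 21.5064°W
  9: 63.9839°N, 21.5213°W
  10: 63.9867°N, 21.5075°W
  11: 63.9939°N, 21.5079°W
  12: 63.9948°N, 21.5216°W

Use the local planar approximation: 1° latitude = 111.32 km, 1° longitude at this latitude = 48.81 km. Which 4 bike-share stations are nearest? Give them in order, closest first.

7, 11, 3, 2

Distances from 63.9918°N, 21.5139°W:
1: √((0.0050·111.32)² + (0.0034·48.81)²) = √(0.309804 + 0.027541) = 0.5808 km
2: √((0.0042·111.32)² + (-0.0008·48.81)²) = √(0.218597 + 0.001525) = 0.4692 km
3: √((-0.0007·111.32)² + (-0.0081·48.81)²) = √(0.006072 + 0.156310) = 0.4030 km
4: √((-0.0054·111.32)² + (-0.0049·48.81)²) = √(0.361355 + 0.057202) = 0.6470 km
5: √((-0.0076·111.32)² + (0.0005·48.81)²) = √(0.715770 + 0.000596) = 0.8464 km
6: √((-0.0037·111.32)² + (-0.0050·48.81)²) = √(0.169648 + 0.059560) = 0.4788 km
7: √((-0.0012·111.32)² + (0.0014·48.81)²) = √(0.017845 + 0.004670) = 0.1500 km
8: √((-0.0039·111.32)² + (0.0075·48.81)²) = √(0.188484 + 0.134011) = 0.5679 km
9: √((-0.0079·111.32)² + (-0.0074·48.81)²) = √(0.773394 + 0.130461) = 0.9507 km
10: √((-0.0051·111.32)² + (0.0064·48.81)²) = √(0.322320 + 0.097584) = 0.6480 km
11: √((0.0021·111.32)² + (0.0060·48.81)²) = √(0.054649 + 0.085767) = 0.3747 km
12: √((0.0030·111.32)² + (-0.0077·48.81)²) = √(0.111529 + 0.141253) = 0.5028 km
Sorted: 7 (0.1500 km) < 11 (0.3747 km) < 3 (0.4030 km) < 2 (0.4692 km) < 6 (0.4788 km) < 12 (0.5028 km) < …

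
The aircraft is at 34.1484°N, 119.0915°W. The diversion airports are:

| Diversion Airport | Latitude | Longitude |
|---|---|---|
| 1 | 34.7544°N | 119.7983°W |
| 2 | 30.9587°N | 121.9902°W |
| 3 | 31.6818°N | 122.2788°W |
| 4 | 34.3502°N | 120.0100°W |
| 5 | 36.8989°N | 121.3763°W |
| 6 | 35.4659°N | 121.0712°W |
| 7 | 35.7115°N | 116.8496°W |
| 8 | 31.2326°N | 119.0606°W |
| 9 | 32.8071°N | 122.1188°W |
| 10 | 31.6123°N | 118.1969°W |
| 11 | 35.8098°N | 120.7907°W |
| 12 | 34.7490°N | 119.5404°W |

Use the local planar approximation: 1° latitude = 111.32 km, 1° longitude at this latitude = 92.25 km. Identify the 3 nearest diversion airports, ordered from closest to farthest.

12, 4, 1

Distances from 34.1484°N, 119.0915°W:
1: 93.8199 km
2: 444.5058 km
3: 402.3033 km
4: 87.6590 km
5: 371.7188 km
6: 234.2287 km
7: 270.2777 km
8: 324.5994 km
9: 316.6787 km
10: 294.1335 km
11: 242.4383 km
12: 78.6446 km
Sorted: 12 (78.6446 km) < 4 (87.6590 km) < 1 (93.8199 km) < 6 (234.2287 km) < 11 (242.4383 km) < …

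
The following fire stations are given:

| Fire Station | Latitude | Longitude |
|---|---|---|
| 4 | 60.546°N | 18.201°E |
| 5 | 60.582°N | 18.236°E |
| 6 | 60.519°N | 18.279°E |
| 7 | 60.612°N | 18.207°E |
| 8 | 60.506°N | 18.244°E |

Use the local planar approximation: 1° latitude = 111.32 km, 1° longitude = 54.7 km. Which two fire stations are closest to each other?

6 and 8

Pairwise distances:
4–5: 4.441 km
4–6: 5.219 km
4–7: 7.354 km
4–8: 5.036 km
5–6: 7.397 km
5–7: 3.697 km
5–8: 8.472 km
6–7: 11.077 km
6–8: 2.400 km
7–8: 11.972 km
Closest pair: 6–8 at 2.400 km.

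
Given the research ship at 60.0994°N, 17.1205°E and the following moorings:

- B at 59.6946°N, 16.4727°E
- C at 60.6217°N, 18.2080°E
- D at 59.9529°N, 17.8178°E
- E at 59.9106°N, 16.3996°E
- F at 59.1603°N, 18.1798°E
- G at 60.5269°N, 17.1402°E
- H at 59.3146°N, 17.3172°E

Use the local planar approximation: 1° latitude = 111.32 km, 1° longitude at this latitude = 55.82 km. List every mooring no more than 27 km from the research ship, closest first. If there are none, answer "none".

none

Distances from 60.0994°N, 17.1205°E:
B: 57.7769 km
C: 84.0568 km
D: 42.2017 km
E: 45.3986 km
F: 120.1046 km
G: 47.6020 km
H: 88.0512 km
Threshold 27 km: none within range.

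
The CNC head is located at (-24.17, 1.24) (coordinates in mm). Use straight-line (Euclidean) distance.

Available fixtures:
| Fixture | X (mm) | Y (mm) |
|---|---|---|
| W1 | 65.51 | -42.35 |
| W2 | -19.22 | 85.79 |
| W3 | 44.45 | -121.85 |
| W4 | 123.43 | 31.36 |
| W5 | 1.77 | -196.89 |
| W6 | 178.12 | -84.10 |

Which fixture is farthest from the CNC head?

Distances from (-24.17, 1.24):
W1: √((89.68)² + (-43.59)²) = √(8042.5024 + 1900.0881) = 99.71 mm
W2: √((4.95)² + (84.55)²) = √(24.5025 + 7148.7025) = 84.69 mm
W3: √((68.62)² + (-123.09)²) = √(4708.7044 + 15151.1481) = 140.92 mm
W4: √((147.60)² + (30.12)²) = √(21785.7600 + 907.2144) = 150.64 mm
W5: √((25.94)² + (-198.13)²) = √(672.8836 + 39255.4969) = 199.82 mm
W6: √((202.29)² + (-85.34)²) = √(40921.2441 + 7282.9156) = 219.55 mm
Maximum: W6 at 219.55 mm.

W6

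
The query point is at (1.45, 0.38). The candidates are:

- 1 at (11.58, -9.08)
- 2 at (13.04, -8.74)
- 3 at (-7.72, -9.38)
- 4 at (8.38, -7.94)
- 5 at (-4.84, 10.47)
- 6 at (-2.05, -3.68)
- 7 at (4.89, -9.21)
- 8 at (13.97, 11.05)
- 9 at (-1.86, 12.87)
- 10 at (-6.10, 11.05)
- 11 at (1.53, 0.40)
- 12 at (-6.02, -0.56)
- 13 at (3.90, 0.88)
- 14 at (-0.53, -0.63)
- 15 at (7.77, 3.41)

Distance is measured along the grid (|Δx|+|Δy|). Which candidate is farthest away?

8

Distances from (1.45, 0.38):
1: |10.13| + |-9.46| = 10.13 + 9.46 = 19.59
2: |11.59| + |-9.12| = 11.59 + 9.12 = 20.71
3: |-9.17| + |-9.76| = 9.17 + 9.76 = 18.93
4: |6.93| + |-8.32| = 6.93 + 8.32 = 15.25
5: |-6.29| + |10.09| = 6.29 + 10.09 = 16.38
6: |-3.50| + |-4.06| = 3.50 + 4.06 = 7.56
7: |3.44| + |-9.59| = 3.44 + 9.59 = 13.03
8: |12.52| + |10.67| = 12.52 + 10.67 = 23.19
9: |-3.31| + |12.49| = 3.31 + 12.49 = 15.80
10: |-7.55| + |10.67| = 7.55 + 10.67 = 18.22
11: |0.08| + |0.02| = 0.08 + 0.02 = 0.10
12: |-7.47| + |-0.94| = 7.47 + 0.94 = 8.41
13: |2.45| + |0.50| = 2.45 + 0.50 = 2.95
14: |-1.98| + |-1.01| = 1.98 + 1.01 = 2.99
15: |6.32| + |3.03| = 6.32 + 3.03 = 9.35
Maximum: 8 at 23.19.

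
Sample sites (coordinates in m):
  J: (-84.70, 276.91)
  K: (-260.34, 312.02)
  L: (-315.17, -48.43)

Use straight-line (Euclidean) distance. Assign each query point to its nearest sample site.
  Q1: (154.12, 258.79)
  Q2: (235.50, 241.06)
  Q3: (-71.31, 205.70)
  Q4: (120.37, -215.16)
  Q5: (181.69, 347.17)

Q1→J; Q2→J; Q3→J; Q4→L; Q5→J

Q1 at (154.12, 258.79):
  J: √((-238.82)² + (18.12)²) = √(57034.9924 + 328.3344) = 239.51 m
  K: √((-414.46)² + (53.23)²) = √(171777.0916 + 2833.4329) = 417.86 m
  L: √((-469.29)² + (-307.22)²) = √(220233.1041 + 94384.1284) = 560.91 m
  → nearest: J (239.51 m)
Q2 at (235.50, 241.06):
  J: √((-320.20)² + (35.85)²) = √(102528.0400 + 1285.2225) = 322.20 m
  K: √((-495.84)² + (70.96)²) = √(245857.3056 + 5035.3216) = 500.89 m
  L: √((-550.67)² + (-289.49)²) = √(303237.4489 + 83804.4601) = 622.13 m
  → nearest: J (322.20 m)
Q3 at (-71.31, 205.70):
  J: √((-13.39)² + (71.21)²) = √(179.2921 + 5070.8641) = 72.46 m
  K: √((-189.03)² + (106.32)²) = √(35732.3409 + 11303.9424) = 216.88 m
  L: √((-243.86)² + (-254.13)²) = √(59467.6996 + 64582.0569) = 352.21 m
  → nearest: J (72.46 m)
Q4 at (120.37, -215.16):
  J: √((-205.07)² + (492.07)²) = √(42053.7049 + 242132.8849) = 533.09 m
  K: √((-380.71)² + (527.18)²) = √(144940.1041 + 277918.7524) = 650.28 m
  L: √((-435.54)² + (166.73)²) = √(189695.0916 + 27798.8929) = 466.36 m
  → nearest: L (466.36 m)
Q5 at (181.69, 347.17):
  J: √((-266.39)² + (-70.26)²) = √(70963.6321 + 4936.4676) = 275.50 m
  K: √((-442.03)² + (-35.15)²) = √(195390.5209 + 1235.5225) = 443.43 m
  L: √((-496.86)² + (-395.60)²) = √(246869.8596 + 156499.3600) = 635.11 m
  → nearest: J (275.50 m)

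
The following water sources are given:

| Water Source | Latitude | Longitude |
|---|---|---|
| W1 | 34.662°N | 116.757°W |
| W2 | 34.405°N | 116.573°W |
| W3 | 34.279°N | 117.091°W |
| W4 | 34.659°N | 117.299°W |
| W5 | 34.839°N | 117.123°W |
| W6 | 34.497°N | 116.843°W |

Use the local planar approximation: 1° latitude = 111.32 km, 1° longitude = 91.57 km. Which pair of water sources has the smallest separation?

Pairwise distances:
W1–W2: √((-0.257·111.32)² + (0.184·91.57)²) = √(818.48861 + 283.88476) = 33.202 km
W1–W3: √((-0.383·111.32)² + (-0.334·91.57)²) = √(1817.79098 + 935.40430) = 52.471 km
W1–W4: √((-0.003·111.32)² + (-0.542·91.57)²) = √(0.11153 + 2463.23021) = 49.632 km
W1–W5: √((0.177·111.32)² + (-0.366·91.57)²) = √(388.23343 + 1123.22975) = 38.878 km
W1–W6: √((-0.165·111.32)² + (-0.086·91.57)²) = √(337.37608 + 62.01594) = 19.985 km
W2–W3: √((-0.126·111.32)² + (-0.518·91.57)²) = √(196.73765 + 2249.91415) = 49.464 km
W2–W4: √((0.254·111.32)² + (-0.726·91.57)²) = √(799.49146 + 4419.56647) = 72.243 km
W2–W5: √((0.434·111.32)² + (-0.550·91.57)²) = √(2334.13437 + 2536.48213) = 69.790 km
W2–W6: √((0.092·111.32)² + (-0.270·91.57)²) = √(104.88709 + 611.27123) = 26.761 km
W3–W4: √((0.380·111.32)² + (-0.208·91.57)²) = √(1789.42536 + 362.77145) = 46.392 km
W3–W5: √((0.560·111.32)² + (-0.032·91.57)²) = √(3886.17586 + 8.58631) = 62.408 km
W3–W6: √((0.218·111.32)² + (0.248·91.57)²) = √(588.92418 + 515.71503) = 33.236 km
W4–W5: √((0.180·111.32)² + (0.176·91.57)²) = √(401.50541 + 259.73577) = 25.715 km
W4–W6: √((-0.162·111.32)² + (0.456·91.57)²) = √(325.21939 + 1743.55686) = 45.484 km
W5–W6: √((-0.342·111.32)² + (0.280·91.57)²) = √(1449.43454 + 657.38909) = 45.900 km
Closest pair: W1–W6 at 19.985 km.

W1 and W6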